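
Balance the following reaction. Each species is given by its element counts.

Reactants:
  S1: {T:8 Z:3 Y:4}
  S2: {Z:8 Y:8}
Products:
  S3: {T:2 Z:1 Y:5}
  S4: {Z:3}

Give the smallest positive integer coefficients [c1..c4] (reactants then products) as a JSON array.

Coefficients: [1, 2, 4, 5]

T: 1·8+2·0 = 8 | 4·2+5·0 = 8
Z: 1·3+2·8 = 19 | 4·1+5·3 = 19
Y: 1·4+2·8 = 20 | 4·5+5·0 = 20
gcd(1,2,4,5) = 1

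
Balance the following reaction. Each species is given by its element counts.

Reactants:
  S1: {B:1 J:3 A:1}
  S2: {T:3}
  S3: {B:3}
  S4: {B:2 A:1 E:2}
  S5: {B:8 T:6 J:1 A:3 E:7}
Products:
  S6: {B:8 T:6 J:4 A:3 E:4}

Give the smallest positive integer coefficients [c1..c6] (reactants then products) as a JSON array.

B: 6·1+6·0+4·3+3·2+2·8 = 40 | 5·8 = 40
T: 6·0+6·3+4·0+3·0+2·6 = 30 | 5·6 = 30
J: 6·3+6·0+4·0+3·0+2·1 = 20 | 5·4 = 20
A: 6·1+6·0+4·0+3·1+2·3 = 15 | 5·3 = 15
E: 6·0+6·0+4·0+3·2+2·7 = 20 | 5·4 = 20
gcd(6,6,4,3,2,5) = 1

Coefficients: [6, 6, 4, 3, 2, 5]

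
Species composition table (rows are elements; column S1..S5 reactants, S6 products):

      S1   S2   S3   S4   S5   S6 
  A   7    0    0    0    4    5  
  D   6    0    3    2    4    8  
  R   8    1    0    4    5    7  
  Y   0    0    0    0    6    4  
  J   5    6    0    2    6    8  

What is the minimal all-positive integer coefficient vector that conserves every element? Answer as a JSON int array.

A: 2·7+2·0+6·0+1·0+4·4 = 30 | 6·5 = 30
D: 2·6+2·0+6·3+1·2+4·4 = 48 | 6·8 = 48
R: 2·8+2·1+6·0+1·4+4·5 = 42 | 6·7 = 42
Y: 2·0+2·0+6·0+1·0+4·6 = 24 | 6·4 = 24
J: 2·5+2·6+6·0+1·2+4·6 = 48 | 6·8 = 48
gcd(2,2,6,1,4,6) = 1

Coefficients: [2, 2, 6, 1, 4, 6]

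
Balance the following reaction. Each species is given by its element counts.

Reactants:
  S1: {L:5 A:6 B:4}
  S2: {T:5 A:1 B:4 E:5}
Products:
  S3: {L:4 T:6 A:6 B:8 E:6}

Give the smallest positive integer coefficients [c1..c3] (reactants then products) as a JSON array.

L: 4·5+6·0 = 20 | 5·4 = 20
T: 4·0+6·5 = 30 | 5·6 = 30
A: 4·6+6·1 = 30 | 5·6 = 30
B: 4·4+6·4 = 40 | 5·8 = 40
E: 4·0+6·5 = 30 | 5·6 = 30
gcd(4,6,5) = 1

Coefficients: [4, 6, 5]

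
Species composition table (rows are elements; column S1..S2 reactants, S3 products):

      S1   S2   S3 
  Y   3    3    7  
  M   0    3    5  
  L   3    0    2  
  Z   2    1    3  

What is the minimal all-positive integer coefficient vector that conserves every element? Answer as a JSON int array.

Y: 2·3+5·3 = 21 | 3·7 = 21
M: 2·0+5·3 = 15 | 3·5 = 15
L: 2·3+5·0 = 6 | 3·2 = 6
Z: 2·2+5·1 = 9 | 3·3 = 9
gcd(2,5,3) = 1

Coefficients: [2, 5, 3]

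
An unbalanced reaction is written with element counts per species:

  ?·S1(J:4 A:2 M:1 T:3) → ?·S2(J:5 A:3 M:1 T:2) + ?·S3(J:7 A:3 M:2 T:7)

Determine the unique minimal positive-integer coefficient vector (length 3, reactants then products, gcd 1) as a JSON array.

J: 3·4 = 12 | 1·5+1·7 = 12
A: 3·2 = 6 | 1·3+1·3 = 6
M: 3·1 = 3 | 1·1+1·2 = 3
T: 3·3 = 9 | 1·2+1·7 = 9
gcd(3,1,1) = 1

Coefficients: [3, 1, 1]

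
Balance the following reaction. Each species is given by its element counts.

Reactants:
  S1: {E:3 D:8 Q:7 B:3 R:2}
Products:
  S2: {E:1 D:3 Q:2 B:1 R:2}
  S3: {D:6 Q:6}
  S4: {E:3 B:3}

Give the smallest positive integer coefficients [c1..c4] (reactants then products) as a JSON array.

E: 6·3 = 18 | 6·1+5·0+4·3 = 18
D: 6·8 = 48 | 6·3+5·6+4·0 = 48
Q: 6·7 = 42 | 6·2+5·6+4·0 = 42
B: 6·3 = 18 | 6·1+5·0+4·3 = 18
R: 6·2 = 12 | 6·2+5·0+4·0 = 12
gcd(6,6,5,4) = 1

Coefficients: [6, 6, 5, 4]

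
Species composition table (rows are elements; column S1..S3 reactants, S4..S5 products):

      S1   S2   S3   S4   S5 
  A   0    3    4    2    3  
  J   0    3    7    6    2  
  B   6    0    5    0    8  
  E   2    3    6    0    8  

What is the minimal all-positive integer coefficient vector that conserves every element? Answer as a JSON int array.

A: 3·0+2·3+6·4 = 30 | 6·2+6·3 = 30
J: 3·0+2·3+6·7 = 48 | 6·6+6·2 = 48
B: 3·6+2·0+6·5 = 48 | 6·0+6·8 = 48
E: 3·2+2·3+6·6 = 48 | 6·0+6·8 = 48
gcd(3,2,6,6,6) = 1

Coefficients: [3, 2, 6, 6, 6]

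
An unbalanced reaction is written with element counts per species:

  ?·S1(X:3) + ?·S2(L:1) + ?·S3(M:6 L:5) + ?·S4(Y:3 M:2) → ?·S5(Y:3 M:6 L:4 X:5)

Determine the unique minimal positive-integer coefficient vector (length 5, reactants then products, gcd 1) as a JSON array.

Y: 5·0+2·0+2·0+3·3 = 9 | 3·3 = 9
M: 5·0+2·0+2·6+3·2 = 18 | 3·6 = 18
L: 5·0+2·1+2·5+3·0 = 12 | 3·4 = 12
X: 5·3+2·0+2·0+3·0 = 15 | 3·5 = 15
gcd(5,2,2,3,3) = 1

Coefficients: [5, 2, 2, 3, 3]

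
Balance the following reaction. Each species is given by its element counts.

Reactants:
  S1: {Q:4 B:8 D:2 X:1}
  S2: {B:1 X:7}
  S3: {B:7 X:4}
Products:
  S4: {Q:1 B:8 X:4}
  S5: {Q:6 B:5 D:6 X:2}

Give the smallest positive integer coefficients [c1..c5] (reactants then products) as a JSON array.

Q: 3·4+1·0+4·0 = 12 | 6·1+1·6 = 12
B: 3·8+1·1+4·7 = 53 | 6·8+1·5 = 53
D: 3·2+1·0+4·0 = 6 | 6·0+1·6 = 6
X: 3·1+1·7+4·4 = 26 | 6·4+1·2 = 26
gcd(3,1,4,6,1) = 1

Coefficients: [3, 1, 4, 6, 1]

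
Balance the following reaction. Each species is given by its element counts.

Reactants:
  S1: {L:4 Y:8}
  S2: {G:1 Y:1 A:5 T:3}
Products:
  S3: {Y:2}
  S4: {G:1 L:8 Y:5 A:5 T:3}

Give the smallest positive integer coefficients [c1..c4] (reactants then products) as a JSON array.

G: 2·0+1·1 = 1 | 6·0+1·1 = 1
L: 2·4+1·0 = 8 | 6·0+1·8 = 8
Y: 2·8+1·1 = 17 | 6·2+1·5 = 17
A: 2·0+1·5 = 5 | 6·0+1·5 = 5
T: 2·0+1·3 = 3 | 6·0+1·3 = 3
gcd(2,1,6,1) = 1

Coefficients: [2, 1, 6, 1]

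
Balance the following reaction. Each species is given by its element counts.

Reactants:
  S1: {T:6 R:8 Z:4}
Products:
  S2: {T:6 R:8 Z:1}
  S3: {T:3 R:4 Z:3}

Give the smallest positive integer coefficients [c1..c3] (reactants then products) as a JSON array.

T: 5·6 = 30 | 2·6+6·3 = 30
R: 5·8 = 40 | 2·8+6·4 = 40
Z: 5·4 = 20 | 2·1+6·3 = 20
gcd(5,2,6) = 1

Coefficients: [5, 2, 6]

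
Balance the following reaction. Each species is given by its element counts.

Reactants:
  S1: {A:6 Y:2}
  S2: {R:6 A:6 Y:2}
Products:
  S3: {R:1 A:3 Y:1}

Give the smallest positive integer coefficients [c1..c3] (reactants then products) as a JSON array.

R: 2·0+1·6 = 6 | 6·1 = 6
A: 2·6+1·6 = 18 | 6·3 = 18
Y: 2·2+1·2 = 6 | 6·1 = 6
gcd(2,1,6) = 1

Coefficients: [2, 1, 6]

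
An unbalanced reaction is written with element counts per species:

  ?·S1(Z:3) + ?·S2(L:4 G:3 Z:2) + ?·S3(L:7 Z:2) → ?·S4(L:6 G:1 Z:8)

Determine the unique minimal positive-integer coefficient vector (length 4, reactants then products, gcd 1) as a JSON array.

L: 6·0+1·4+2·7 = 18 | 3·6 = 18
G: 6·0+1·3+2·0 = 3 | 3·1 = 3
Z: 6·3+1·2+2·2 = 24 | 3·8 = 24
gcd(6,1,2,3) = 1

Coefficients: [6, 1, 2, 3]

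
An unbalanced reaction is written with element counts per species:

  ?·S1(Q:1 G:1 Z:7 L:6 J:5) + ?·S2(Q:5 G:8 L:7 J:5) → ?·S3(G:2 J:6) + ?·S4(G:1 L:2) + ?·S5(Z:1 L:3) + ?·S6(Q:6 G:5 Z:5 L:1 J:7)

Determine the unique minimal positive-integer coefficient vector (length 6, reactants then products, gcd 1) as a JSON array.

Coefficients: [2, 2, 1, 6, 4, 2]

Q: 2·1+2·5 = 12 | 1·0+6·0+4·0+2·6 = 12
G: 2·1+2·8 = 18 | 1·2+6·1+4·0+2·5 = 18
Z: 2·7+2·0 = 14 | 1·0+6·0+4·1+2·5 = 14
L: 2·6+2·7 = 26 | 1·0+6·2+4·3+2·1 = 26
J: 2·5+2·5 = 20 | 1·6+6·0+4·0+2·7 = 20
gcd(2,2,1,6,4,2) = 1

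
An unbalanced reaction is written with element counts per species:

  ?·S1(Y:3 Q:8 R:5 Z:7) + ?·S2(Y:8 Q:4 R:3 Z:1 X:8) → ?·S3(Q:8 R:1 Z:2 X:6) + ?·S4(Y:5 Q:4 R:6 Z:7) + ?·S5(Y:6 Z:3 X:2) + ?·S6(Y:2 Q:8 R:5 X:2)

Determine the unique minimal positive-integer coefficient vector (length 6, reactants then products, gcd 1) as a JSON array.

Coefficients: [6, 4, 3, 4, 4, 3]

Y: 6·3+4·8 = 50 | 3·0+4·5+4·6+3·2 = 50
Q: 6·8+4·4 = 64 | 3·8+4·4+4·0+3·8 = 64
R: 6·5+4·3 = 42 | 3·1+4·6+4·0+3·5 = 42
Z: 6·7+4·1 = 46 | 3·2+4·7+4·3+3·0 = 46
X: 6·0+4·8 = 32 | 3·6+4·0+4·2+3·2 = 32
gcd(6,4,3,4,4,3) = 1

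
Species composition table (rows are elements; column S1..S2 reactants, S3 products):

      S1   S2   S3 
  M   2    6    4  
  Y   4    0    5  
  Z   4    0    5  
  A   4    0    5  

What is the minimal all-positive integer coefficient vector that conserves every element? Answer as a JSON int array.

Coefficients: [5, 1, 4]

M: 5·2+1·6 = 16 | 4·4 = 16
Y: 5·4+1·0 = 20 | 4·5 = 20
Z: 5·4+1·0 = 20 | 4·5 = 20
A: 5·4+1·0 = 20 | 4·5 = 20
gcd(5,1,4) = 1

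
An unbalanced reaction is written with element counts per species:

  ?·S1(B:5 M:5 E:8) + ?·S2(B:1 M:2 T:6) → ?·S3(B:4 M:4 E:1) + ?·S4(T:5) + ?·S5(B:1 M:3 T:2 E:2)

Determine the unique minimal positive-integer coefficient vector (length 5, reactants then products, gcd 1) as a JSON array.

Coefficients: [1, 6, 2, 6, 3]

B: 1·5+6·1 = 11 | 2·4+6·0+3·1 = 11
M: 1·5+6·2 = 17 | 2·4+6·0+3·3 = 17
T: 1·0+6·6 = 36 | 2·0+6·5+3·2 = 36
E: 1·8+6·0 = 8 | 2·1+6·0+3·2 = 8
gcd(1,6,2,6,3) = 1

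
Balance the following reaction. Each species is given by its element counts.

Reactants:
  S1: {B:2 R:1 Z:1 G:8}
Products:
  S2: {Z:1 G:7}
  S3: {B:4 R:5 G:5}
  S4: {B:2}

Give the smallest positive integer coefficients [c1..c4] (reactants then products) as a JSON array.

B: 5·2 = 10 | 5·0+1·4+3·2 = 10
R: 5·1 = 5 | 5·0+1·5+3·0 = 5
Z: 5·1 = 5 | 5·1+1·0+3·0 = 5
G: 5·8 = 40 | 5·7+1·5+3·0 = 40
gcd(5,5,1,3) = 1

Coefficients: [5, 5, 1, 3]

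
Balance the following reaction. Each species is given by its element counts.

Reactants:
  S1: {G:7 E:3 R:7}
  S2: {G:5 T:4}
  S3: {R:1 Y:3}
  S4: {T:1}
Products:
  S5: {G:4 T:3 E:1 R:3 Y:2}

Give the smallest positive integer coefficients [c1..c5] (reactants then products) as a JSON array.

Coefficients: [1, 1, 2, 5, 3]

G: 1·7+1·5+2·0+5·0 = 12 | 3·4 = 12
T: 1·0+1·4+2·0+5·1 = 9 | 3·3 = 9
E: 1·3+1·0+2·0+5·0 = 3 | 3·1 = 3
R: 1·7+1·0+2·1+5·0 = 9 | 3·3 = 9
Y: 1·0+1·0+2·3+5·0 = 6 | 3·2 = 6
gcd(1,1,2,5,3) = 1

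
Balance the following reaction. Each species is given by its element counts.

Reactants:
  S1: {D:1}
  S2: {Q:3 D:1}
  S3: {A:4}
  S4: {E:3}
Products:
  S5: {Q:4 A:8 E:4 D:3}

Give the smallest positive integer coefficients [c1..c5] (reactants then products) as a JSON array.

Coefficients: [5, 4, 6, 4, 3]

Q: 5·0+4·3+6·0+4·0 = 12 | 3·4 = 12
A: 5·0+4·0+6·4+4·0 = 24 | 3·8 = 24
E: 5·0+4·0+6·0+4·3 = 12 | 3·4 = 12
D: 5·1+4·1+6·0+4·0 = 9 | 3·3 = 9
gcd(5,4,6,4,3) = 1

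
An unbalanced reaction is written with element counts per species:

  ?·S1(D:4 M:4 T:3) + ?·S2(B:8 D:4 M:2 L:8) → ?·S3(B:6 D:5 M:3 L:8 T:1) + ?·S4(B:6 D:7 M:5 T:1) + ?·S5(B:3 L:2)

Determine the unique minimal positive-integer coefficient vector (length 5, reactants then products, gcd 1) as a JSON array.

Coefficients: [2, 6, 5, 1, 4]

B: 2·0+6·8 = 48 | 5·6+1·6+4·3 = 48
D: 2·4+6·4 = 32 | 5·5+1·7+4·0 = 32
M: 2·4+6·2 = 20 | 5·3+1·5+4·0 = 20
L: 2·0+6·8 = 48 | 5·8+1·0+4·2 = 48
T: 2·3+6·0 = 6 | 5·1+1·1+4·0 = 6
gcd(2,6,5,1,4) = 1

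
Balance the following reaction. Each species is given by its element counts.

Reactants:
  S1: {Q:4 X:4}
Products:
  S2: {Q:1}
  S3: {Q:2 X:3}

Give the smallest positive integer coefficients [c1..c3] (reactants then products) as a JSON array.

Q: 3·4 = 12 | 4·1+4·2 = 12
X: 3·4 = 12 | 4·0+4·3 = 12
gcd(3,4,4) = 1

Coefficients: [3, 4, 4]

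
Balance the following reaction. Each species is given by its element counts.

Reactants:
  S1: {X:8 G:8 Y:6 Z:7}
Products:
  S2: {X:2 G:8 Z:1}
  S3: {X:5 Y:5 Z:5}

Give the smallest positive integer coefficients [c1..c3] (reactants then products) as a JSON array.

Coefficients: [5, 5, 6]

X: 5·8 = 40 | 5·2+6·5 = 40
G: 5·8 = 40 | 5·8+6·0 = 40
Y: 5·6 = 30 | 5·0+6·5 = 30
Z: 5·7 = 35 | 5·1+6·5 = 35
gcd(5,5,6) = 1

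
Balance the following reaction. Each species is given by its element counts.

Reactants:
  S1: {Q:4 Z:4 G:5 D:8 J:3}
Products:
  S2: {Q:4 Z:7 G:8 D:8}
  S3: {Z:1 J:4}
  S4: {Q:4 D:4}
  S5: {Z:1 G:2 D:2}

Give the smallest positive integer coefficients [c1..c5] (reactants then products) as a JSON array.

Coefficients: [4, 1, 3, 3, 6]

Q: 4·4 = 16 | 1·4+3·0+3·4+6·0 = 16
Z: 4·4 = 16 | 1·7+3·1+3·0+6·1 = 16
G: 4·5 = 20 | 1·8+3·0+3·0+6·2 = 20
D: 4·8 = 32 | 1·8+3·0+3·4+6·2 = 32
J: 4·3 = 12 | 1·0+3·4+3·0+6·0 = 12
gcd(4,1,3,3,6) = 1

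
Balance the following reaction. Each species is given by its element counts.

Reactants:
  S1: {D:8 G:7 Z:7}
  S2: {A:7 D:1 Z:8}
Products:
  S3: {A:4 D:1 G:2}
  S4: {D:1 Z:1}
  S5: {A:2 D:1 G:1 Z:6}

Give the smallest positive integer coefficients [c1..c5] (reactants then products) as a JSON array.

A: 1·0+2·7 = 14 | 2·4+5·0+3·2 = 14
D: 1·8+2·1 = 10 | 2·1+5·1+3·1 = 10
G: 1·7+2·0 = 7 | 2·2+5·0+3·1 = 7
Z: 1·7+2·8 = 23 | 2·0+5·1+3·6 = 23
gcd(1,2,2,5,3) = 1

Coefficients: [1, 2, 2, 5, 3]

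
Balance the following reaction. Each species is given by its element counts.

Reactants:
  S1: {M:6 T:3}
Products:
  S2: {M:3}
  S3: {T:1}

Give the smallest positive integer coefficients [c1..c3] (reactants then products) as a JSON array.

Coefficients: [1, 2, 3]

M: 1·6 = 6 | 2·3+3·0 = 6
T: 1·3 = 3 | 2·0+3·1 = 3
gcd(1,2,3) = 1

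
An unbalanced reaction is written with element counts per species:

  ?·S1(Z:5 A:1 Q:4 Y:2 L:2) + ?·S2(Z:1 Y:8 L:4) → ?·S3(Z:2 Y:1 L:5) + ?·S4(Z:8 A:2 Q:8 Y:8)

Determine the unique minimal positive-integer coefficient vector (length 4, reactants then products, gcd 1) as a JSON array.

Z: 6·5+2·1 = 32 | 4·2+3·8 = 32
A: 6·1+2·0 = 6 | 4·0+3·2 = 6
Q: 6·4+2·0 = 24 | 4·0+3·8 = 24
Y: 6·2+2·8 = 28 | 4·1+3·8 = 28
L: 6·2+2·4 = 20 | 4·5+3·0 = 20
gcd(6,2,4,3) = 1

Coefficients: [6, 2, 4, 3]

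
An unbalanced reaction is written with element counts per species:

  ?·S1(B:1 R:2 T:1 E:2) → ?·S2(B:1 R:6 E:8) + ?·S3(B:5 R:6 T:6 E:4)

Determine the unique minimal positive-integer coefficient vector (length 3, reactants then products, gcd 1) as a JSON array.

Coefficients: [6, 1, 1]

B: 6·1 = 6 | 1·1+1·5 = 6
R: 6·2 = 12 | 1·6+1·6 = 12
T: 6·1 = 6 | 1·0+1·6 = 6
E: 6·2 = 12 | 1·8+1·4 = 12
gcd(6,1,1) = 1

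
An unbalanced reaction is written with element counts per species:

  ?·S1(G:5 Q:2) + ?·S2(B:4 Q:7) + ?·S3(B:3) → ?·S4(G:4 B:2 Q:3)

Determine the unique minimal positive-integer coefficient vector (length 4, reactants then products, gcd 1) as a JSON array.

Coefficients: [4, 1, 2, 5]

G: 4·5+1·0+2·0 = 20 | 5·4 = 20
B: 4·0+1·4+2·3 = 10 | 5·2 = 10
Q: 4·2+1·7+2·0 = 15 | 5·3 = 15
gcd(4,1,2,5) = 1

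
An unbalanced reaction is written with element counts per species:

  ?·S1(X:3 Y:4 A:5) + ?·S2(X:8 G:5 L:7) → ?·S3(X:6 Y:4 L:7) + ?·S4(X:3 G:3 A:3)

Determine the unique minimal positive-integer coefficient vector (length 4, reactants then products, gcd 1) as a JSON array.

Coefficients: [3, 3, 3, 5]

X: 3·3+3·8 = 33 | 3·6+5·3 = 33
Y: 3·4+3·0 = 12 | 3·4+5·0 = 12
G: 3·0+3·5 = 15 | 3·0+5·3 = 15
L: 3·0+3·7 = 21 | 3·7+5·0 = 21
A: 3·5+3·0 = 15 | 3·0+5·3 = 15
gcd(3,3,3,5) = 1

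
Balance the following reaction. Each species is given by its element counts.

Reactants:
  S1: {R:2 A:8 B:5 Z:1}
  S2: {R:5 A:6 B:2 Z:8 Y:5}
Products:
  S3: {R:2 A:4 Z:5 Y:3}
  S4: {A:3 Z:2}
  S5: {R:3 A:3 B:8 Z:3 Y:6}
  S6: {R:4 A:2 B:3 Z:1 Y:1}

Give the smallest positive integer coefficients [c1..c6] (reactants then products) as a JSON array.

Coefficients: [2, 5, 5, 5, 1, 4]

R: 2·2+5·5 = 29 | 5·2+5·0+1·3+4·4 = 29
A: 2·8+5·6 = 46 | 5·4+5·3+1·3+4·2 = 46
B: 2·5+5·2 = 20 | 5·0+5·0+1·8+4·3 = 20
Z: 2·1+5·8 = 42 | 5·5+5·2+1·3+4·1 = 42
Y: 2·0+5·5 = 25 | 5·3+5·0+1·6+4·1 = 25
gcd(2,5,5,5,1,4) = 1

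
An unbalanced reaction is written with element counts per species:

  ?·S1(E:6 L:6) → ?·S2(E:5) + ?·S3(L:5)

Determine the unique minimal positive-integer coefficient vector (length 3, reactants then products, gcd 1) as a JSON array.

Coefficients: [5, 6, 6]

E: 5·6 = 30 | 6·5+6·0 = 30
L: 5·6 = 30 | 6·0+6·5 = 30
gcd(5,6,6) = 1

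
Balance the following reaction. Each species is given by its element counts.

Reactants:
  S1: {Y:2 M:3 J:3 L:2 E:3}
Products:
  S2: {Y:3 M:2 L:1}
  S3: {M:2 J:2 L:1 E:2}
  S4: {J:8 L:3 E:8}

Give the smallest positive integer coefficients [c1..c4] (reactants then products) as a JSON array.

Y: 6·2 = 12 | 4·3+5·0+1·0 = 12
M: 6·3 = 18 | 4·2+5·2+1·0 = 18
J: 6·3 = 18 | 4·0+5·2+1·8 = 18
L: 6·2 = 12 | 4·1+5·1+1·3 = 12
E: 6·3 = 18 | 4·0+5·2+1·8 = 18
gcd(6,4,5,1) = 1

Coefficients: [6, 4, 5, 1]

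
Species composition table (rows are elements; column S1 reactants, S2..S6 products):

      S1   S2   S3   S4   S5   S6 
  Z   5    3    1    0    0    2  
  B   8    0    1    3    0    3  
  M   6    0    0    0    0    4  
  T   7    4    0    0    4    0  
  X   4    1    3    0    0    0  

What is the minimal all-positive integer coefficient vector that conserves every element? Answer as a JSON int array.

Coefficients: [4, 1, 5, 3, 6, 6]

Z: 4·5 = 20 | 1·3+5·1+3·0+6·0+6·2 = 20
B: 4·8 = 32 | 1·0+5·1+3·3+6·0+6·3 = 32
M: 4·6 = 24 | 1·0+5·0+3·0+6·0+6·4 = 24
T: 4·7 = 28 | 1·4+5·0+3·0+6·4+6·0 = 28
X: 4·4 = 16 | 1·1+5·3+3·0+6·0+6·0 = 16
gcd(4,1,5,3,6,6) = 1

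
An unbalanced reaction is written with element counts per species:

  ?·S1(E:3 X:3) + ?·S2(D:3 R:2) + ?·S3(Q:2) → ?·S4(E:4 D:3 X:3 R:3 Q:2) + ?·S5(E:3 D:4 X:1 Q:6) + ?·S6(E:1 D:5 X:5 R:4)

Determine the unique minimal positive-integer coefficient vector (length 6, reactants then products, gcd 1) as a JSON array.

Coefficients: [4, 5, 5, 2, 1, 1]

E: 4·3+5·0+5·0 = 12 | 2·4+1·3+1·1 = 12
D: 4·0+5·3+5·0 = 15 | 2·3+1·4+1·5 = 15
X: 4·3+5·0+5·0 = 12 | 2·3+1·1+1·5 = 12
R: 4·0+5·2+5·0 = 10 | 2·3+1·0+1·4 = 10
Q: 4·0+5·0+5·2 = 10 | 2·2+1·6+1·0 = 10
gcd(4,5,5,2,1,1) = 1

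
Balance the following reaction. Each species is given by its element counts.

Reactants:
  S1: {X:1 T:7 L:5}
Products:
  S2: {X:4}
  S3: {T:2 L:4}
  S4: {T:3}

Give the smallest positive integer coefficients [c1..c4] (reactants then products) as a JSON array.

Coefficients: [4, 1, 5, 6]

X: 4·1 = 4 | 1·4+5·0+6·0 = 4
T: 4·7 = 28 | 1·0+5·2+6·3 = 28
L: 4·5 = 20 | 1·0+5·4+6·0 = 20
gcd(4,1,5,6) = 1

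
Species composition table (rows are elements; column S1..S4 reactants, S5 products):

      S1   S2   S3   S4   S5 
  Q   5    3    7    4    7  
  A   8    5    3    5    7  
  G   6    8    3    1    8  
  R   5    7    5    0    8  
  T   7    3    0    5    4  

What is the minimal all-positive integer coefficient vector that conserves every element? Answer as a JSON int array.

Q: 1·5+4·3+3·7+1·4 = 42 | 6·7 = 42
A: 1·8+4·5+3·3+1·5 = 42 | 6·7 = 42
G: 1·6+4·8+3·3+1·1 = 48 | 6·8 = 48
R: 1·5+4·7+3·5+1·0 = 48 | 6·8 = 48
T: 1·7+4·3+3·0+1·5 = 24 | 6·4 = 24
gcd(1,4,3,1,6) = 1

Coefficients: [1, 4, 3, 1, 6]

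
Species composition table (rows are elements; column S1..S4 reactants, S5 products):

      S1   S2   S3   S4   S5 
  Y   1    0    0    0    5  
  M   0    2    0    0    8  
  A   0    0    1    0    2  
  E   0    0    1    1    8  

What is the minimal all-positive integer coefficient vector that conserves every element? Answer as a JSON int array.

Y: 5·1+4·0+2·0+6·0 = 5 | 1·5 = 5
M: 5·0+4·2+2·0+6·0 = 8 | 1·8 = 8
A: 5·0+4·0+2·1+6·0 = 2 | 1·2 = 2
E: 5·0+4·0+2·1+6·1 = 8 | 1·8 = 8
gcd(5,4,2,6,1) = 1

Coefficients: [5, 4, 2, 6, 1]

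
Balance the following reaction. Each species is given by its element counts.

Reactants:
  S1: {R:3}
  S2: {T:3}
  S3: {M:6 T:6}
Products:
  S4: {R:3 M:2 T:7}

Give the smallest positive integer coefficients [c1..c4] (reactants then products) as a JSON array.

R: 3·3+5·0+1·0 = 9 | 3·3 = 9
M: 3·0+5·0+1·6 = 6 | 3·2 = 6
T: 3·0+5·3+1·6 = 21 | 3·7 = 21
gcd(3,5,1,3) = 1

Coefficients: [3, 5, 1, 3]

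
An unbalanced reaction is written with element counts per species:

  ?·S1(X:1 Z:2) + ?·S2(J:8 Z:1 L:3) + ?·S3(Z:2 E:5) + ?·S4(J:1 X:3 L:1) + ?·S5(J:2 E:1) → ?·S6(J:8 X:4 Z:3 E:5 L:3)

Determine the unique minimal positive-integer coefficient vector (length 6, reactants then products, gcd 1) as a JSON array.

Coefficients: [2, 3, 4, 6, 5, 5]

J: 2·0+3·8+4·0+6·1+5·2 = 40 | 5·8 = 40
X: 2·1+3·0+4·0+6·3+5·0 = 20 | 5·4 = 20
Z: 2·2+3·1+4·2+6·0+5·0 = 15 | 5·3 = 15
E: 2·0+3·0+4·5+6·0+5·1 = 25 | 5·5 = 25
L: 2·0+3·3+4·0+6·1+5·0 = 15 | 5·3 = 15
gcd(2,3,4,6,5,5) = 1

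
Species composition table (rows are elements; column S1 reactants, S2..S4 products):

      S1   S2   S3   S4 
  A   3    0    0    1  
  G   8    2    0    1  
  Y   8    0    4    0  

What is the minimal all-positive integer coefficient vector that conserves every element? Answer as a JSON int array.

A: 2·3 = 6 | 5·0+4·0+6·1 = 6
G: 2·8 = 16 | 5·2+4·0+6·1 = 16
Y: 2·8 = 16 | 5·0+4·4+6·0 = 16
gcd(2,5,4,6) = 1

Coefficients: [2, 5, 4, 6]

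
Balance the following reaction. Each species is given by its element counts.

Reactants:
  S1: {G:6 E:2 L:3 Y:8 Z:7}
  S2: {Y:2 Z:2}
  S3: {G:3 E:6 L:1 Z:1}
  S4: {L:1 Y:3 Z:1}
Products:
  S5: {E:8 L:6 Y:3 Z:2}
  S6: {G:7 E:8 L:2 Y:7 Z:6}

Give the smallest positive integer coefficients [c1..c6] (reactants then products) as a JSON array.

Coefficients: [1, 2, 5, 4, 1, 3]

G: 1·6+2·0+5·3+4·0 = 21 | 1·0+3·7 = 21
E: 1·2+2·0+5·6+4·0 = 32 | 1·8+3·8 = 32
L: 1·3+2·0+5·1+4·1 = 12 | 1·6+3·2 = 12
Y: 1·8+2·2+5·0+4·3 = 24 | 1·3+3·7 = 24
Z: 1·7+2·2+5·1+4·1 = 20 | 1·2+3·6 = 20
gcd(1,2,5,4,1,3) = 1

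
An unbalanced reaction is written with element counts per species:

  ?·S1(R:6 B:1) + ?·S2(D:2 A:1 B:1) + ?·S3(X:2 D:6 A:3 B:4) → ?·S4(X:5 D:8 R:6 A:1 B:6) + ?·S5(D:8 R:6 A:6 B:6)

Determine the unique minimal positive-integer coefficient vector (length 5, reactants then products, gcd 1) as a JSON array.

Coefficients: [5, 5, 5, 2, 3]

X: 5·0+5·0+5·2 = 10 | 2·5+3·0 = 10
D: 5·0+5·2+5·6 = 40 | 2·8+3·8 = 40
R: 5·6+5·0+5·0 = 30 | 2·6+3·6 = 30
A: 5·0+5·1+5·3 = 20 | 2·1+3·6 = 20
B: 5·1+5·1+5·4 = 30 | 2·6+3·6 = 30
gcd(5,5,5,2,3) = 1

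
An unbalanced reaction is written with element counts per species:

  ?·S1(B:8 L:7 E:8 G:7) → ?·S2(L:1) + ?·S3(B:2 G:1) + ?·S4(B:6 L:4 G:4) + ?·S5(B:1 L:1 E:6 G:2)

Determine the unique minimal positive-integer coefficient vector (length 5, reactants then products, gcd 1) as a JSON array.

Coefficients: [3, 5, 1, 3, 4]

B: 3·8 = 24 | 5·0+1·2+3·6+4·1 = 24
L: 3·7 = 21 | 5·1+1·0+3·4+4·1 = 21
E: 3·8 = 24 | 5·0+1·0+3·0+4·6 = 24
G: 3·7 = 21 | 5·0+1·1+3·4+4·2 = 21
gcd(3,5,1,3,4) = 1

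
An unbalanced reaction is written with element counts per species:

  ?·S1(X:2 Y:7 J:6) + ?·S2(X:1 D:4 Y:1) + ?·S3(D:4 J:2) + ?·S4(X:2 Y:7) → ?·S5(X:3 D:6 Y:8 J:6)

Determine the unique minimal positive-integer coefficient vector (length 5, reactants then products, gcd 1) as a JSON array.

X: 5·2+6·1+3·0+1·2 = 18 | 6·3 = 18
D: 5·0+6·4+3·4+1·0 = 36 | 6·6 = 36
Y: 5·7+6·1+3·0+1·7 = 48 | 6·8 = 48
J: 5·6+6·0+3·2+1·0 = 36 | 6·6 = 36
gcd(5,6,3,1,6) = 1

Coefficients: [5, 6, 3, 1, 6]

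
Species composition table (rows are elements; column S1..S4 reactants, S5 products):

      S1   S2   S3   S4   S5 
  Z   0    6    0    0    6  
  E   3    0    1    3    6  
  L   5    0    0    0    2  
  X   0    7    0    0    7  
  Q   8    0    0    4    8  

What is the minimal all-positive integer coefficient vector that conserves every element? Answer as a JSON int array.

Z: 2·0+5·6+6·0+6·0 = 30 | 5·6 = 30
E: 2·3+5·0+6·1+6·3 = 30 | 5·6 = 30
L: 2·5+5·0+6·0+6·0 = 10 | 5·2 = 10
X: 2·0+5·7+6·0+6·0 = 35 | 5·7 = 35
Q: 2·8+5·0+6·0+6·4 = 40 | 5·8 = 40
gcd(2,5,6,6,5) = 1

Coefficients: [2, 5, 6, 6, 5]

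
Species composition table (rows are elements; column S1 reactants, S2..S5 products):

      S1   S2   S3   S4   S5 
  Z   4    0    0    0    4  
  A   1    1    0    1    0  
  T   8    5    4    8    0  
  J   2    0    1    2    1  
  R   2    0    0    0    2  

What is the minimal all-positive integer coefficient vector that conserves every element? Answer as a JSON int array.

Coefficients: [5, 4, 3, 1, 5]

Z: 5·4 = 20 | 4·0+3·0+1·0+5·4 = 20
A: 5·1 = 5 | 4·1+3·0+1·1+5·0 = 5
T: 5·8 = 40 | 4·5+3·4+1·8+5·0 = 40
J: 5·2 = 10 | 4·0+3·1+1·2+5·1 = 10
R: 5·2 = 10 | 4·0+3·0+1·0+5·2 = 10
gcd(5,4,3,1,5) = 1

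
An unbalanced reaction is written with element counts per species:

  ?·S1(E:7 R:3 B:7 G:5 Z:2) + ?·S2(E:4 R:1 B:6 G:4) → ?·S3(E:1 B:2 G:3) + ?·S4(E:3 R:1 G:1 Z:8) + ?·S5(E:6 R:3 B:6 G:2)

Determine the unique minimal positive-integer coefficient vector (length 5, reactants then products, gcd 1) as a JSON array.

E: 4·7+1·4 = 32 | 5·1+1·3+4·6 = 32
R: 4·3+1·1 = 13 | 5·0+1·1+4·3 = 13
B: 4·7+1·6 = 34 | 5·2+1·0+4·6 = 34
G: 4·5+1·4 = 24 | 5·3+1·1+4·2 = 24
Z: 4·2+1·0 = 8 | 5·0+1·8+4·0 = 8
gcd(4,1,5,1,4) = 1

Coefficients: [4, 1, 5, 1, 4]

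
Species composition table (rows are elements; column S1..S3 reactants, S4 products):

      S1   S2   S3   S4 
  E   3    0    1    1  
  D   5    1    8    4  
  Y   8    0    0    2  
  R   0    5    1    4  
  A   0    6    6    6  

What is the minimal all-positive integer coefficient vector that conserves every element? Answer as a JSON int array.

Coefficients: [1, 3, 1, 4]

E: 1·3+3·0+1·1 = 4 | 4·1 = 4
D: 1·5+3·1+1·8 = 16 | 4·4 = 16
Y: 1·8+3·0+1·0 = 8 | 4·2 = 8
R: 1·0+3·5+1·1 = 16 | 4·4 = 16
A: 1·0+3·6+1·6 = 24 | 4·6 = 24
gcd(1,3,1,4) = 1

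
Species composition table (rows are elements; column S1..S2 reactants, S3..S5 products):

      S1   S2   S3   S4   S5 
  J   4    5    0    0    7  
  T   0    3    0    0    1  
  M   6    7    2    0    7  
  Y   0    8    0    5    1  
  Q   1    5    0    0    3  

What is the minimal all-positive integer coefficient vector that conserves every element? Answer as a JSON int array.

Coefficients: [4, 1, 5, 1, 3]

J: 4·4+1·5 = 21 | 5·0+1·0+3·7 = 21
T: 4·0+1·3 = 3 | 5·0+1·0+3·1 = 3
M: 4·6+1·7 = 31 | 5·2+1·0+3·7 = 31
Y: 4·0+1·8 = 8 | 5·0+1·5+3·1 = 8
Q: 4·1+1·5 = 9 | 5·0+1·0+3·3 = 9
gcd(4,1,5,1,3) = 1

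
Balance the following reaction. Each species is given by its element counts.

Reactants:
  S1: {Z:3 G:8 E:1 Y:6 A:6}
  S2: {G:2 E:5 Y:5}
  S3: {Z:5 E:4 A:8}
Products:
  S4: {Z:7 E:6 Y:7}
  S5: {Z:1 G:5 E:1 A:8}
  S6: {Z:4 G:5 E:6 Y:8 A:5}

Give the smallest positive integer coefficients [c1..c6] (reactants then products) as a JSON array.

Coefficients: [5, 5, 4, 1, 4, 6]

Z: 5·3+5·0+4·5 = 35 | 1·7+4·1+6·4 = 35
G: 5·8+5·2+4·0 = 50 | 1·0+4·5+6·5 = 50
E: 5·1+5·5+4·4 = 46 | 1·6+4·1+6·6 = 46
Y: 5·6+5·5+4·0 = 55 | 1·7+4·0+6·8 = 55
A: 5·6+5·0+4·8 = 62 | 1·0+4·8+6·5 = 62
gcd(5,5,4,1,4,6) = 1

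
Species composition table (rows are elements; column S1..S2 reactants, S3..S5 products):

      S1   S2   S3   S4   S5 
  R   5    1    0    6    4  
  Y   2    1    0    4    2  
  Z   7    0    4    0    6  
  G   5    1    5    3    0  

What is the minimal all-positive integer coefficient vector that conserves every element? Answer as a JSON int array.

Coefficients: [2, 6, 2, 2, 1]

R: 2·5+6·1 = 16 | 2·0+2·6+1·4 = 16
Y: 2·2+6·1 = 10 | 2·0+2·4+1·2 = 10
Z: 2·7+6·0 = 14 | 2·4+2·0+1·6 = 14
G: 2·5+6·1 = 16 | 2·5+2·3+1·0 = 16
gcd(2,6,2,2,1) = 1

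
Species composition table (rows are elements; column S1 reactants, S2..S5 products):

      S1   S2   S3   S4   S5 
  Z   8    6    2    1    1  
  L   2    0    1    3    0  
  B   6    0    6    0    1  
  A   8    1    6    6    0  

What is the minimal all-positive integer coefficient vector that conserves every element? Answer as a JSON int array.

Coefficients: [5, 4, 4, 2, 6]

Z: 5·8 = 40 | 4·6+4·2+2·1+6·1 = 40
L: 5·2 = 10 | 4·0+4·1+2·3+6·0 = 10
B: 5·6 = 30 | 4·0+4·6+2·0+6·1 = 30
A: 5·8 = 40 | 4·1+4·6+2·6+6·0 = 40
gcd(5,4,4,2,6) = 1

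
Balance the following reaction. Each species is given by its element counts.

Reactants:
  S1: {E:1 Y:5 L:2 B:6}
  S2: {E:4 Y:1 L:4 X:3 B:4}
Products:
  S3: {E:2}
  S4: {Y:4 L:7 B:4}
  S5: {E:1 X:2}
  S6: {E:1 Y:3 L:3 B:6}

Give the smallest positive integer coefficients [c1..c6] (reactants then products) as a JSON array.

E: 3·1+4·4 = 19 | 4·2+1·0+6·1+5·1 = 19
Y: 3·5+4·1 = 19 | 4·0+1·4+6·0+5·3 = 19
L: 3·2+4·4 = 22 | 4·0+1·7+6·0+5·3 = 22
X: 3·0+4·3 = 12 | 4·0+1·0+6·2+5·0 = 12
B: 3·6+4·4 = 34 | 4·0+1·4+6·0+5·6 = 34
gcd(3,4,4,1,6,5) = 1

Coefficients: [3, 4, 4, 1, 6, 5]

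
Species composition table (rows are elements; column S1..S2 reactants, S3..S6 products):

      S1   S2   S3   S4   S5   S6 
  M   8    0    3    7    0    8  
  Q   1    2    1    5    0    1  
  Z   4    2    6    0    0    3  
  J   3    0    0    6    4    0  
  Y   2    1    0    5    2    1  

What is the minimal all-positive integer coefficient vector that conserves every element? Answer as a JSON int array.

M: 6·8+3·0 = 48 | 3·3+1·7+3·0+4·8 = 48
Q: 6·1+3·2 = 12 | 3·1+1·5+3·0+4·1 = 12
Z: 6·4+3·2 = 30 | 3·6+1·0+3·0+4·3 = 30
J: 6·3+3·0 = 18 | 3·0+1·6+3·4+4·0 = 18
Y: 6·2+3·1 = 15 | 3·0+1·5+3·2+4·1 = 15
gcd(6,3,3,1,3,4) = 1

Coefficients: [6, 3, 3, 1, 3, 4]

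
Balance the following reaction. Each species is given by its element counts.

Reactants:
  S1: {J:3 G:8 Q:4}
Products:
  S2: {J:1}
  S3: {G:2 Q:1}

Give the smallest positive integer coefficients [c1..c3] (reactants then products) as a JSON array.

Coefficients: [1, 3, 4]

J: 1·3 = 3 | 3·1+4·0 = 3
G: 1·8 = 8 | 3·0+4·2 = 8
Q: 1·4 = 4 | 3·0+4·1 = 4
gcd(1,3,4) = 1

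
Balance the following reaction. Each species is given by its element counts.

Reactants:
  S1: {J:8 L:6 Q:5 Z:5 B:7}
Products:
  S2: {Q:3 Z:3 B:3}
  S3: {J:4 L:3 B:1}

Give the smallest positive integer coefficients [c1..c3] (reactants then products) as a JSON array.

Coefficients: [3, 5, 6]

J: 3·8 = 24 | 5·0+6·4 = 24
L: 3·6 = 18 | 5·0+6·3 = 18
Q: 3·5 = 15 | 5·3+6·0 = 15
Z: 3·5 = 15 | 5·3+6·0 = 15
B: 3·7 = 21 | 5·3+6·1 = 21
gcd(3,5,6) = 1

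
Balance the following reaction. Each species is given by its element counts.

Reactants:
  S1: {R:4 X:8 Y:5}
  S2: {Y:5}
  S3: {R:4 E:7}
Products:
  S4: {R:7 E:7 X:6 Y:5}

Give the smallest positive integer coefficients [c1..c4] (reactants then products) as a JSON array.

R: 3·4+1·0+4·4 = 28 | 4·7 = 28
E: 3·0+1·0+4·7 = 28 | 4·7 = 28
X: 3·8+1·0+4·0 = 24 | 4·6 = 24
Y: 3·5+1·5+4·0 = 20 | 4·5 = 20
gcd(3,1,4,4) = 1

Coefficients: [3, 1, 4, 4]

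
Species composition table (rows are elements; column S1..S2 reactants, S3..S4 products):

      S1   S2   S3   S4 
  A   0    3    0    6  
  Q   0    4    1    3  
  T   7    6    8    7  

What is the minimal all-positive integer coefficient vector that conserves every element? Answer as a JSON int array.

A: 5·0+2·3 = 6 | 5·0+1·6 = 6
Q: 5·0+2·4 = 8 | 5·1+1·3 = 8
T: 5·7+2·6 = 47 | 5·8+1·7 = 47
gcd(5,2,5,1) = 1

Coefficients: [5, 2, 5, 1]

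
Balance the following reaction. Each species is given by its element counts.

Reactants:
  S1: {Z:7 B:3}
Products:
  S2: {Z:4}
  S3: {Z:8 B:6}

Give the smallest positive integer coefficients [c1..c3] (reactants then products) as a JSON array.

Z: 4·7 = 28 | 3·4+2·8 = 28
B: 4·3 = 12 | 3·0+2·6 = 12
gcd(4,3,2) = 1

Coefficients: [4, 3, 2]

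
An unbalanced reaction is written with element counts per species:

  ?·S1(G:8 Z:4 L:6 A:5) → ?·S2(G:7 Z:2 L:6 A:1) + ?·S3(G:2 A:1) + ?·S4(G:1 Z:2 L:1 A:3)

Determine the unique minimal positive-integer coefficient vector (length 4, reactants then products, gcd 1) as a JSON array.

G: 5·8 = 40 | 4·7+3·2+6·1 = 40
Z: 5·4 = 20 | 4·2+3·0+6·2 = 20
L: 5·6 = 30 | 4·6+3·0+6·1 = 30
A: 5·5 = 25 | 4·1+3·1+6·3 = 25
gcd(5,4,3,6) = 1

Coefficients: [5, 4, 3, 6]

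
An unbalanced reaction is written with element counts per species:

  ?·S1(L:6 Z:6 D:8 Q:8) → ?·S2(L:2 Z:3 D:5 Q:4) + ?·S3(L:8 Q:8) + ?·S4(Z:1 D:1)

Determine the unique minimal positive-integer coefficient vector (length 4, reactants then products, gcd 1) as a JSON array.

Coefficients: [2, 2, 1, 6]

L: 2·6 = 12 | 2·2+1·8+6·0 = 12
Z: 2·6 = 12 | 2·3+1·0+6·1 = 12
D: 2·8 = 16 | 2·5+1·0+6·1 = 16
Q: 2·8 = 16 | 2·4+1·8+6·0 = 16
gcd(2,2,1,6) = 1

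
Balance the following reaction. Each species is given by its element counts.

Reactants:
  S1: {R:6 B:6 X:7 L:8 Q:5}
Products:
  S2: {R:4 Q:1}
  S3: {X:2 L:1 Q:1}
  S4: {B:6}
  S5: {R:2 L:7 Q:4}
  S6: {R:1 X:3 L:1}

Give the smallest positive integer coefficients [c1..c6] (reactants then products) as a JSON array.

R: 4·6 = 24 | 3·4+5·0+4·0+3·2+6·1 = 24
B: 4·6 = 24 | 3·0+5·0+4·6+3·0+6·0 = 24
X: 4·7 = 28 | 3·0+5·2+4·0+3·0+6·3 = 28
L: 4·8 = 32 | 3·0+5·1+4·0+3·7+6·1 = 32
Q: 4·5 = 20 | 3·1+5·1+4·0+3·4+6·0 = 20
gcd(4,3,5,4,3,6) = 1

Coefficients: [4, 3, 5, 4, 3, 6]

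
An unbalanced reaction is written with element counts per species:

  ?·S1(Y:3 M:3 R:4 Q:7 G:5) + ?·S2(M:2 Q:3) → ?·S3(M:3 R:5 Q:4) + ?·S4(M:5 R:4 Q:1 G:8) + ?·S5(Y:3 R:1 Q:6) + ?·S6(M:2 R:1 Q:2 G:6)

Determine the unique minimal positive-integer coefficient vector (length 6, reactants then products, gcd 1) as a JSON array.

Y: 6·3+1·0 = 18 | 1·0+3·0+6·3+1·0 = 18
M: 6·3+1·2 = 20 | 1·3+3·5+6·0+1·2 = 20
R: 6·4+1·0 = 24 | 1·5+3·4+6·1+1·1 = 24
Q: 6·7+1·3 = 45 | 1·4+3·1+6·6+1·2 = 45
G: 6·5+1·0 = 30 | 1·0+3·8+6·0+1·6 = 30
gcd(6,1,1,3,6,1) = 1

Coefficients: [6, 1, 1, 3, 6, 1]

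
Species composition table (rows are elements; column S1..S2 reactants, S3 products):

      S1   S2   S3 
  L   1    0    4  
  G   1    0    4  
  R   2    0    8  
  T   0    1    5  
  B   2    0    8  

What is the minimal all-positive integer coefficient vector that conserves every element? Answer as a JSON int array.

L: 4·1+5·0 = 4 | 1·4 = 4
G: 4·1+5·0 = 4 | 1·4 = 4
R: 4·2+5·0 = 8 | 1·8 = 8
T: 4·0+5·1 = 5 | 1·5 = 5
B: 4·2+5·0 = 8 | 1·8 = 8
gcd(4,5,1) = 1

Coefficients: [4, 5, 1]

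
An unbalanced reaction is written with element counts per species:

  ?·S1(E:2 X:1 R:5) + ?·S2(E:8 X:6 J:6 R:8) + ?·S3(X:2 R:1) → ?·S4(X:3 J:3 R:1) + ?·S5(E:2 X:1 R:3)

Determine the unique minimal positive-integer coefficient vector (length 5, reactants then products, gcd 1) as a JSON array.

Coefficients: [2, 1, 2, 2, 6]

E: 2·2+1·8+2·0 = 12 | 2·0+6·2 = 12
X: 2·1+1·6+2·2 = 12 | 2·3+6·1 = 12
J: 2·0+1·6+2·0 = 6 | 2·3+6·0 = 6
R: 2·5+1·8+2·1 = 20 | 2·1+6·3 = 20
gcd(2,1,2,2,6) = 1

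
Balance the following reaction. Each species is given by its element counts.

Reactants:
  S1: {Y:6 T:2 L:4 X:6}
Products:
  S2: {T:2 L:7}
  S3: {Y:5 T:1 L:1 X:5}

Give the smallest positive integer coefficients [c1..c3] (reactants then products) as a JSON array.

Coefficients: [5, 2, 6]

Y: 5·6 = 30 | 2·0+6·5 = 30
T: 5·2 = 10 | 2·2+6·1 = 10
L: 5·4 = 20 | 2·7+6·1 = 20
X: 5·6 = 30 | 2·0+6·5 = 30
gcd(5,2,6) = 1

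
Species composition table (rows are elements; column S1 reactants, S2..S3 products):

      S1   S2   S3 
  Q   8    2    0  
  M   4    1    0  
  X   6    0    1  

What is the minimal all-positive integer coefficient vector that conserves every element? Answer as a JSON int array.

Coefficients: [1, 4, 6]

Q: 1·8 = 8 | 4·2+6·0 = 8
M: 1·4 = 4 | 4·1+6·0 = 4
X: 1·6 = 6 | 4·0+6·1 = 6
gcd(1,4,6) = 1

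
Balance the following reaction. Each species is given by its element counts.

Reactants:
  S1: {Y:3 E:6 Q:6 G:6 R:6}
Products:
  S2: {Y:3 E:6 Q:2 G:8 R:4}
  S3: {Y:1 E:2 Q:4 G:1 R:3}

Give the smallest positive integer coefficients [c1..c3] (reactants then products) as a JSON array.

Y: 5·3 = 15 | 3·3+6·1 = 15
E: 5·6 = 30 | 3·6+6·2 = 30
Q: 5·6 = 30 | 3·2+6·4 = 30
G: 5·6 = 30 | 3·8+6·1 = 30
R: 5·6 = 30 | 3·4+6·3 = 30
gcd(5,3,6) = 1

Coefficients: [5, 3, 6]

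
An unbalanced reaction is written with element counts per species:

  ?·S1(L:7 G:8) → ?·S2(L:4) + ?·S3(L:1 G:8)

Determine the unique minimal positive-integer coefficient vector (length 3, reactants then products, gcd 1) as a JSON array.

L: 2·7 = 14 | 3·4+2·1 = 14
G: 2·8 = 16 | 3·0+2·8 = 16
gcd(2,3,2) = 1

Coefficients: [2, 3, 2]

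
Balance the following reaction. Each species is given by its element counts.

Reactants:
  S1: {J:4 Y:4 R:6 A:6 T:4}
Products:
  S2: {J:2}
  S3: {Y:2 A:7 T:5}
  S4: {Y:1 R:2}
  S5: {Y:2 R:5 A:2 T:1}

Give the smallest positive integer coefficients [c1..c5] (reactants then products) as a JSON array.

J: 3·4 = 12 | 6·2+2·0+4·0+2·0 = 12
Y: 3·4 = 12 | 6·0+2·2+4·1+2·2 = 12
R: 3·6 = 18 | 6·0+2·0+4·2+2·5 = 18
A: 3·6 = 18 | 6·0+2·7+4·0+2·2 = 18
T: 3·4 = 12 | 6·0+2·5+4·0+2·1 = 12
gcd(3,6,2,4,2) = 1

Coefficients: [3, 6, 2, 4, 2]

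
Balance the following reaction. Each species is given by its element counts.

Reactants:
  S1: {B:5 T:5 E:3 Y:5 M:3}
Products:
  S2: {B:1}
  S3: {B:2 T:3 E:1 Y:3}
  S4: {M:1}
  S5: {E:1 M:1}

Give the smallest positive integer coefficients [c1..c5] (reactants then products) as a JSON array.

B: 3·5 = 15 | 5·1+5·2+5·0+4·0 = 15
T: 3·5 = 15 | 5·0+5·3+5·0+4·0 = 15
E: 3·3 = 9 | 5·0+5·1+5·0+4·1 = 9
Y: 3·5 = 15 | 5·0+5·3+5·0+4·0 = 15
M: 3·3 = 9 | 5·0+5·0+5·1+4·1 = 9
gcd(3,5,5,5,4) = 1

Coefficients: [3, 5, 5, 5, 4]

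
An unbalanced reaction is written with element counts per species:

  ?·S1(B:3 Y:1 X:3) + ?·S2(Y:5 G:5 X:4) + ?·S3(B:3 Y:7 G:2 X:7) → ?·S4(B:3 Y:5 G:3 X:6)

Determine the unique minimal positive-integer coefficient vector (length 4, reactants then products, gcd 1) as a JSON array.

B: 3·3+2·0+1·3 = 12 | 4·3 = 12
Y: 3·1+2·5+1·7 = 20 | 4·5 = 20
G: 3·0+2·5+1·2 = 12 | 4·3 = 12
X: 3·3+2·4+1·7 = 24 | 4·6 = 24
gcd(3,2,1,4) = 1

Coefficients: [3, 2, 1, 4]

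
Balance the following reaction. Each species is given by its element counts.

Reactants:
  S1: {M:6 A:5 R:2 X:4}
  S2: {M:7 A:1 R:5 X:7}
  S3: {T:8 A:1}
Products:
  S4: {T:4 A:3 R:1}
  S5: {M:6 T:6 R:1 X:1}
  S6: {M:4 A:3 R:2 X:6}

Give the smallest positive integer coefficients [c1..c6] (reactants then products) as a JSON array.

Coefficients: [5, 2, 6, 6, 4, 5]

M: 5·6+2·7+6·0 = 44 | 6·0+4·6+5·4 = 44
T: 5·0+2·0+6·8 = 48 | 6·4+4·6+5·0 = 48
A: 5·5+2·1+6·1 = 33 | 6·3+4·0+5·3 = 33
R: 5·2+2·5+6·0 = 20 | 6·1+4·1+5·2 = 20
X: 5·4+2·7+6·0 = 34 | 6·0+4·1+5·6 = 34
gcd(5,2,6,6,4,5) = 1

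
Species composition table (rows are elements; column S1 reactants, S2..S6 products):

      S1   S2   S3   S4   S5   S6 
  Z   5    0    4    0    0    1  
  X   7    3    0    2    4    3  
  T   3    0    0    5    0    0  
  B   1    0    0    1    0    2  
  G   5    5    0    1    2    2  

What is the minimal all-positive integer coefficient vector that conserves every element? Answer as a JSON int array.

Coefficients: [5, 2, 6, 3, 5, 1]

Z: 5·5 = 25 | 2·0+6·4+3·0+5·0+1·1 = 25
X: 5·7 = 35 | 2·3+6·0+3·2+5·4+1·3 = 35
T: 5·3 = 15 | 2·0+6·0+3·5+5·0+1·0 = 15
B: 5·1 = 5 | 2·0+6·0+3·1+5·0+1·2 = 5
G: 5·5 = 25 | 2·5+6·0+3·1+5·2+1·2 = 25
gcd(5,2,6,3,5,1) = 1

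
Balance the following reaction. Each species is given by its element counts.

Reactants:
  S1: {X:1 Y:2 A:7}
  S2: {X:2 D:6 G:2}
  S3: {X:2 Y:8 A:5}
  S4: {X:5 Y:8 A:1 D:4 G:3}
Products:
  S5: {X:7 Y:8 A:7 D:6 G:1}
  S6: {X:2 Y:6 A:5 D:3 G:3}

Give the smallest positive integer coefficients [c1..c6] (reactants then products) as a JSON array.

X: 4·1+3·2+2·2+3·5 = 29 | 3·7+4·2 = 29
Y: 4·2+3·0+2·8+3·8 = 48 | 3·8+4·6 = 48
A: 4·7+3·0+2·5+3·1 = 41 | 3·7+4·5 = 41
D: 4·0+3·6+2·0+3·4 = 30 | 3·6+4·3 = 30
G: 4·0+3·2+2·0+3·3 = 15 | 3·1+4·3 = 15
gcd(4,3,2,3,3,4) = 1

Coefficients: [4, 3, 2, 3, 3, 4]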